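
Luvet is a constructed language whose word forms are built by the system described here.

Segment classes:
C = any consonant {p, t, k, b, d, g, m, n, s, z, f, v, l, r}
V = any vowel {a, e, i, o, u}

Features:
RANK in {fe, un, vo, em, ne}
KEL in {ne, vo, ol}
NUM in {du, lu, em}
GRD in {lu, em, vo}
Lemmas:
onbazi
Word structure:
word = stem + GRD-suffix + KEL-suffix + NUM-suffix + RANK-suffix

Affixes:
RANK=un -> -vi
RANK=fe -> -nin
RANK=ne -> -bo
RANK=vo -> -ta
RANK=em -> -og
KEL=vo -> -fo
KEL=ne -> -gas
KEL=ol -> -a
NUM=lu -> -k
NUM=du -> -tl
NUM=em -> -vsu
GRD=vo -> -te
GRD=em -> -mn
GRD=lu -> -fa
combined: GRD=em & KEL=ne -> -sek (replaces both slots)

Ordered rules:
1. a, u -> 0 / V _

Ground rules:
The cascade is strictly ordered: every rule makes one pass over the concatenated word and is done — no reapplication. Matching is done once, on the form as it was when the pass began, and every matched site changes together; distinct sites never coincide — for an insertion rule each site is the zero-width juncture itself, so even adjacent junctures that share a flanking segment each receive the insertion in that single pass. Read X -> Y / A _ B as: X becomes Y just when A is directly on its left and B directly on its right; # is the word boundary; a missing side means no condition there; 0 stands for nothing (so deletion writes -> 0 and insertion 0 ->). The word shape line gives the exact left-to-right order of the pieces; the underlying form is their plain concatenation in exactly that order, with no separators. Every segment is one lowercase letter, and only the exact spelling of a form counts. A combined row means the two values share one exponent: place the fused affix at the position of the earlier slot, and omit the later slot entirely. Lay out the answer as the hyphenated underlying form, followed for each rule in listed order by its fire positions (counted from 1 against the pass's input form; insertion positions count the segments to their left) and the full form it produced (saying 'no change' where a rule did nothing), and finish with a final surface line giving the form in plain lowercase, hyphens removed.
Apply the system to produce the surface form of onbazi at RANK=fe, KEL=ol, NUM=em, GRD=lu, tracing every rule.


underlying: onbazi-fa-a-vsu-nin
1. a, u -> 0 / V _: fires at position(s) 9: onbazifavsunin
surface: onbazifavsunin


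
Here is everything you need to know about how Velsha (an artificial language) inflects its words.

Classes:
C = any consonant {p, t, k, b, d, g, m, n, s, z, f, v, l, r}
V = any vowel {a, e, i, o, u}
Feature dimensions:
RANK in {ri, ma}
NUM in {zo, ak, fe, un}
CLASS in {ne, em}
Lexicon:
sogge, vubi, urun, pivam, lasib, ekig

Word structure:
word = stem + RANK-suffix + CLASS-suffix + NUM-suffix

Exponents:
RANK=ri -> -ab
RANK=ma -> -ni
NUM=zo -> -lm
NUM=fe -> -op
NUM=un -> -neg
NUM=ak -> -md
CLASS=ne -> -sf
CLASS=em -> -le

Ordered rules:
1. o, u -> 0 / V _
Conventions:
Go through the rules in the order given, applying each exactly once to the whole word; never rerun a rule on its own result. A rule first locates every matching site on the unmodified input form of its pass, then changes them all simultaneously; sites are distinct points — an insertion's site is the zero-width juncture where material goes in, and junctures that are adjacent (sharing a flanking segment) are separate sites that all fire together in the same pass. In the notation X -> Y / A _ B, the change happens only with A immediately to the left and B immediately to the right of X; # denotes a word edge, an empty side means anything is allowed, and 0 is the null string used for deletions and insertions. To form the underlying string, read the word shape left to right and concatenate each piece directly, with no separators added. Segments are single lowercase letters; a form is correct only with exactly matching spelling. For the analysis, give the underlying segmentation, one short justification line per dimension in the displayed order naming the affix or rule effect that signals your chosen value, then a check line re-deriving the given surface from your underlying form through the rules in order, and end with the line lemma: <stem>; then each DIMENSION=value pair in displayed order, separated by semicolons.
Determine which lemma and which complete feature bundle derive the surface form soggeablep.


underlying: sogge-ab-le-op
RANK=ri - signalled by the affix -ab
NUM=fe - signalled by the affix -op
CLASS=em - signalled by the affix -le
check: soggeableop -> soggeablep
lemma: sogge; RANK=ri; NUM=fe; CLASS=em


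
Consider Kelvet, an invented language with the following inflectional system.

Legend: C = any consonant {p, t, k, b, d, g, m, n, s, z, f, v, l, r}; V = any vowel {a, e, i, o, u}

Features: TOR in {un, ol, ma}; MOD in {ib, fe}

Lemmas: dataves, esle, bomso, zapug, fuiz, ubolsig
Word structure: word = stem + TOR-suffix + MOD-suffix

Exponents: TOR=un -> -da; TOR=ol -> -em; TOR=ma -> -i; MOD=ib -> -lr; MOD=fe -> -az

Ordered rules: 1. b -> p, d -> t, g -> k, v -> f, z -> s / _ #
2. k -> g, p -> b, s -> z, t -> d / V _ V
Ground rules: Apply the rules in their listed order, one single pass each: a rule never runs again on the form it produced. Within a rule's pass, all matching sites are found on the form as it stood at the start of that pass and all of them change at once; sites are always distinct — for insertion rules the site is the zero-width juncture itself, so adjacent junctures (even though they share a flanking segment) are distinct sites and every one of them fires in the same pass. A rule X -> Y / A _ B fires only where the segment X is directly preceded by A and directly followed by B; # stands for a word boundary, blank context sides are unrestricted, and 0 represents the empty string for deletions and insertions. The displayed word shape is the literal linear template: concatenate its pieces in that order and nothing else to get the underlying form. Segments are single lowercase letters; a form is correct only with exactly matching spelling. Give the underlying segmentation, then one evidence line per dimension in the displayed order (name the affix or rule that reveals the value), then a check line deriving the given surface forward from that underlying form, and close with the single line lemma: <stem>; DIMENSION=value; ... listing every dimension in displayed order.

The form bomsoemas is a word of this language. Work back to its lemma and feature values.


underlying: bomso-em-az
TOR=ol - signalled by the affix -em
MOD=fe - signalled by the affix -az
check: bomsoemaz -> bomsoemas -> bomsoemas
lemma: bomso; TOR=ol; MOD=fe


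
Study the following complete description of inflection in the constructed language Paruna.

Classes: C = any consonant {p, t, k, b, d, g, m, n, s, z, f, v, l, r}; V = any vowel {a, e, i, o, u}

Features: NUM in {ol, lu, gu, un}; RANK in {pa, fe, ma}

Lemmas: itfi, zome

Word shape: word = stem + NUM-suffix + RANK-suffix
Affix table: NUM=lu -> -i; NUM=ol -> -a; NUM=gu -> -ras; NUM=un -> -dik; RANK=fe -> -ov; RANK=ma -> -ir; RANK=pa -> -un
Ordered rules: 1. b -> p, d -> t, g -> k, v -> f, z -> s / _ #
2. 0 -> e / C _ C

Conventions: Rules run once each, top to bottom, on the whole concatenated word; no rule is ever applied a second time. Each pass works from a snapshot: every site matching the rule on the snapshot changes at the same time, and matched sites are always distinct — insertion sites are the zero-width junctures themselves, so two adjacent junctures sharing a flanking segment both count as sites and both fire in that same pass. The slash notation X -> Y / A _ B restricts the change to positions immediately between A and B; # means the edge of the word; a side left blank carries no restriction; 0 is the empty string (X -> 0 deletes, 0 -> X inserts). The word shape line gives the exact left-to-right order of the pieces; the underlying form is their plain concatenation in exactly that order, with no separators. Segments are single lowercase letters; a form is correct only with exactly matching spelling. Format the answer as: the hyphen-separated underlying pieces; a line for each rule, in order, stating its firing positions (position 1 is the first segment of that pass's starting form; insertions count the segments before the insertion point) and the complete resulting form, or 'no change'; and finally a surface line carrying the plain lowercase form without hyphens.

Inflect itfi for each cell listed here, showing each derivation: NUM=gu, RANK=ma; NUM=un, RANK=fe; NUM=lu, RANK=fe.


cell NUM=gu, RANK=ma:
underlying: itfi-ras-ir
1. b -> p, d -> t, g -> k, v -> f, z -> s / _ #: no change
2. 0 -> e / C _ C: inserts after position(s) 2: itefirasir
surface: itefirasir

cell NUM=un, RANK=fe:
underlying: itfi-dik-ov
1. b -> p, d -> t, g -> k, v -> f, z -> s / _ #: fires at position(s) 9: itfidikof
2. 0 -> e / C _ C: inserts after position(s) 2: itefidikof
surface: itefidikof

cell NUM=lu, RANK=fe:
underlying: itfi-i-ov
1. b -> p, d -> t, g -> k, v -> f, z -> s / _ #: fires at position(s) 7: itfiiof
2. 0 -> e / C _ C: inserts after position(s) 2: itefiiof
surface: itefiiof


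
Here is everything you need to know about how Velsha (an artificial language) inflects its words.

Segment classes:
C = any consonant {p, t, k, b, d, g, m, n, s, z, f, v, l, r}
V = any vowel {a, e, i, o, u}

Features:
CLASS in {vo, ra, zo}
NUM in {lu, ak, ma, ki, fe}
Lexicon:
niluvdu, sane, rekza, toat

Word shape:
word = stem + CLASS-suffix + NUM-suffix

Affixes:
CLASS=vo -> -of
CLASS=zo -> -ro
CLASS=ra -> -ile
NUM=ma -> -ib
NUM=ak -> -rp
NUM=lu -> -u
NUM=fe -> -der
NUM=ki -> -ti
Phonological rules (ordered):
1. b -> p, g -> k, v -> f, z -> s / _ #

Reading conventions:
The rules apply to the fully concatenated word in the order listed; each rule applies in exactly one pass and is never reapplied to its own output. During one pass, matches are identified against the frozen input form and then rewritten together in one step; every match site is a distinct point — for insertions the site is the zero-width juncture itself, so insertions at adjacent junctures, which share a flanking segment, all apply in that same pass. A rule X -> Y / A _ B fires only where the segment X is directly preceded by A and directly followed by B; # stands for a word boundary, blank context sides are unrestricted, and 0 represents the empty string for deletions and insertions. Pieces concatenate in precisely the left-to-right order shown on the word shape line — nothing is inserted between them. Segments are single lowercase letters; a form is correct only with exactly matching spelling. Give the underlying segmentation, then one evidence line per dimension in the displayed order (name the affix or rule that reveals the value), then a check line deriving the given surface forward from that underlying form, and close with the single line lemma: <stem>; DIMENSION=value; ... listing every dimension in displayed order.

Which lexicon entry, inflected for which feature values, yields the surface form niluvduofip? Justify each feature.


underlying: niluvdu-of-ib
CLASS=vo - signalled by the affix -of
NUM=ma - signalled by the affix -ib
check: niluvduofib -> niluvduofip
lemma: niluvdu; CLASS=vo; NUM=ma


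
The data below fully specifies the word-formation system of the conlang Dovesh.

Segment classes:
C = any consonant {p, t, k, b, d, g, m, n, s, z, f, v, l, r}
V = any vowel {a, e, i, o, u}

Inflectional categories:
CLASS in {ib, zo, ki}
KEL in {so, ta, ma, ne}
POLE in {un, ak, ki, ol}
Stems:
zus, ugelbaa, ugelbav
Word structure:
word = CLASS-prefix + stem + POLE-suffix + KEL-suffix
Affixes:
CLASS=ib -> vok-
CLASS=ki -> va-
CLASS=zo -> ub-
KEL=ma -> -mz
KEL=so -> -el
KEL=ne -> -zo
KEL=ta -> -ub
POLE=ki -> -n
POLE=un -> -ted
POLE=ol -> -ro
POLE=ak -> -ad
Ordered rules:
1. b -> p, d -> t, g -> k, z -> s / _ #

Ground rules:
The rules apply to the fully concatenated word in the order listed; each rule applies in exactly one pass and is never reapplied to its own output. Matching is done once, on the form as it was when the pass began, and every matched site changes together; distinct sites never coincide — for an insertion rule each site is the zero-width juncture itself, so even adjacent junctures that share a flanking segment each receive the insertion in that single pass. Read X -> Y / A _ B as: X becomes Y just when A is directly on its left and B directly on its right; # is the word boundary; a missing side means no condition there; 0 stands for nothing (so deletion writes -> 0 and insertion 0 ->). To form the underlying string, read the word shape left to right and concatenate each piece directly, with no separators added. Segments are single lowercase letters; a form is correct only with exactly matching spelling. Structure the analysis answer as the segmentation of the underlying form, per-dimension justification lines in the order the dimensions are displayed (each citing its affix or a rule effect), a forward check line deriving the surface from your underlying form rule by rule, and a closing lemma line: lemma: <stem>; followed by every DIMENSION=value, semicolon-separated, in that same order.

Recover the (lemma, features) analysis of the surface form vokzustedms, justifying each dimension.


underlying: vok-zus-ted-mz
CLASS=ib - signalled by the affix vok-
KEL=ma - signalled by the affix -mz
POLE=un - signalled by the affix -ted
check: vokzustedmz -> vokzustedms
lemma: zus; CLASS=ib; KEL=ma; POLE=un


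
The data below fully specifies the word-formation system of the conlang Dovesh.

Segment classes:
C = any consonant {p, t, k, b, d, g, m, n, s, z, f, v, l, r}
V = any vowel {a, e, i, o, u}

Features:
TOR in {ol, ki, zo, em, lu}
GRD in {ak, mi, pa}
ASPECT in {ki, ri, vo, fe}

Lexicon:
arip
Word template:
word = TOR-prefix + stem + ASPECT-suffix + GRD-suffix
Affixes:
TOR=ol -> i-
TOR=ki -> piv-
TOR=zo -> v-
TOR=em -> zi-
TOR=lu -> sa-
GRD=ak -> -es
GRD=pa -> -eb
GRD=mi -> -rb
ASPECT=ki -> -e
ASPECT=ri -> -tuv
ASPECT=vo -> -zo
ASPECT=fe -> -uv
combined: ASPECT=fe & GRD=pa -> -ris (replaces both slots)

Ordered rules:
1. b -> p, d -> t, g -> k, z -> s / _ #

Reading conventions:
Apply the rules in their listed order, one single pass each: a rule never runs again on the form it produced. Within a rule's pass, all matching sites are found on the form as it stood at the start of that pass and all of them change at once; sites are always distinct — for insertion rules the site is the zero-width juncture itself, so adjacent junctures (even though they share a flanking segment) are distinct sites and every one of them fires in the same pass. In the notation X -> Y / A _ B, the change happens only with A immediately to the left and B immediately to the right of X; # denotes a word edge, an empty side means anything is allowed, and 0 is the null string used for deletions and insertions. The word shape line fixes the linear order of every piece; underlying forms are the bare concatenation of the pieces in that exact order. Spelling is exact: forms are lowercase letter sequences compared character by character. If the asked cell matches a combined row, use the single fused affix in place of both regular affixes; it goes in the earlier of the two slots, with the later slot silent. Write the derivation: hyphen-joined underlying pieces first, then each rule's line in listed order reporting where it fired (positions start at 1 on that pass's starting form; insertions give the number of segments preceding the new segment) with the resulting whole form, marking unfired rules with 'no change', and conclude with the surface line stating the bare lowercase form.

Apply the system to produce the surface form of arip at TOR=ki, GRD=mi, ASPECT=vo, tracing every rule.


underlying: piv-arip-zo-rb
1. b -> p, d -> t, g -> k, z -> s / _ #: fires at position(s) 11: pivaripzorp
surface: pivaripzorp


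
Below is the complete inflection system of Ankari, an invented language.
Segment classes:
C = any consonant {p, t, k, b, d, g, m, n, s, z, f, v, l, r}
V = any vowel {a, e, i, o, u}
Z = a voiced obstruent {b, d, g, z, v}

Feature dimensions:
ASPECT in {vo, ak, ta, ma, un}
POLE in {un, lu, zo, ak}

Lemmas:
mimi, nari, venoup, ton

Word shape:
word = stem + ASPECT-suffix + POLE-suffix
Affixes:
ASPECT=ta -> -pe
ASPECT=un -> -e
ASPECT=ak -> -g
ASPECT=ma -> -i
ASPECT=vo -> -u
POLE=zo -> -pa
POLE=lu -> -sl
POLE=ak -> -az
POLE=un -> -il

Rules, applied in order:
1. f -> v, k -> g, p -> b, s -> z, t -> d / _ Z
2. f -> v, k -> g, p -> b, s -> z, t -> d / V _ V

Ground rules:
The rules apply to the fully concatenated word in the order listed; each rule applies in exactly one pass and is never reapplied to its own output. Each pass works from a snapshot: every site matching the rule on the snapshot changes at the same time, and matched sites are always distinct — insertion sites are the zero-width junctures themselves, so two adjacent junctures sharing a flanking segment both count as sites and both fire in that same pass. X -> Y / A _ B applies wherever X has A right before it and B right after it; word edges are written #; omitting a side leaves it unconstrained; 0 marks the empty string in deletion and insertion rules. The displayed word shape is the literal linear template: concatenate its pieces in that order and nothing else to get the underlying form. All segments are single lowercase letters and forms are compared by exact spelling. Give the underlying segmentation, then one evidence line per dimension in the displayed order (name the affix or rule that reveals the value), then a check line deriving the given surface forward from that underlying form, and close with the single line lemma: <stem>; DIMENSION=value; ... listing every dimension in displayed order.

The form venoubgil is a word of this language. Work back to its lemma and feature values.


underlying: venoup-g-il
ASPECT=ak - signalled by the affix -g
POLE=un - signalled by the affix -il
check: venoupgil -> venoubgil -> venoubgil
lemma: venoup; ASPECT=ak; POLE=un


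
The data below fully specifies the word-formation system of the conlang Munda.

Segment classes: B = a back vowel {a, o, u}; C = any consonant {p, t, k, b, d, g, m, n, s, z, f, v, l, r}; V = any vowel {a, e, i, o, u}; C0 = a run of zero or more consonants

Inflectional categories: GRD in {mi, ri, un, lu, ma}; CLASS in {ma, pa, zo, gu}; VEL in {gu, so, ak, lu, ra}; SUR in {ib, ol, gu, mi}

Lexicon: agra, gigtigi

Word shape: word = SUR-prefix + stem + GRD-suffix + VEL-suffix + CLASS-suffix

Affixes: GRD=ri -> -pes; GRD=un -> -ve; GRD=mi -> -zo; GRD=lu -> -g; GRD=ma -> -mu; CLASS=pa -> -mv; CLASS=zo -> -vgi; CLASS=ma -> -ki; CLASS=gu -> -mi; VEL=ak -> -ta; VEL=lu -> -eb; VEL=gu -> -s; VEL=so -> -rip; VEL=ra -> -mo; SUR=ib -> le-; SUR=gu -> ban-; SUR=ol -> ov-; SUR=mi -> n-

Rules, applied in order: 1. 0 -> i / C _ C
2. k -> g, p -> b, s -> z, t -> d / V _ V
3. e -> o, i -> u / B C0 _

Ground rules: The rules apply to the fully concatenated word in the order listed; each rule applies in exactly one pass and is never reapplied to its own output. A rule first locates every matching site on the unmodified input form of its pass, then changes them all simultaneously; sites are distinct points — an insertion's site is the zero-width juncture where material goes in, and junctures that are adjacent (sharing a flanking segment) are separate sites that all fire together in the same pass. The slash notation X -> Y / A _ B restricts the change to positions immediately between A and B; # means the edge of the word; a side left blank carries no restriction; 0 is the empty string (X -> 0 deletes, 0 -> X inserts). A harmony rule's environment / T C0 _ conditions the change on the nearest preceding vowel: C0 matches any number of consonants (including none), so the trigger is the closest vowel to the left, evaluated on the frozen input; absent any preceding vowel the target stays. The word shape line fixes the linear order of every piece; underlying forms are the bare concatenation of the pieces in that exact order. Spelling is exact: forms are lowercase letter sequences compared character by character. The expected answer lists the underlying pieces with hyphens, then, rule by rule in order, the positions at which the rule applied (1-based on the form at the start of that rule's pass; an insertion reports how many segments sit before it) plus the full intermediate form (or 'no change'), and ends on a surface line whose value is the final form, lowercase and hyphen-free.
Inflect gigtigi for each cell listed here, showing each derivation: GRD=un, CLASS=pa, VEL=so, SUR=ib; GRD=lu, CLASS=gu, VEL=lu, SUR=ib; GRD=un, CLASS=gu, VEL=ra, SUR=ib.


cell GRD=un, CLASS=pa, VEL=so, SUR=ib:
underlying: le-gigtigi-ve-rip-mv
1. 0 -> i / C _ C: inserts after position(s) 5, 14, 15: legigitigiveripimiv
2. k -> g, p -> b, s -> z, t -> d / V _ V: fires at position(s) 7, 15: legigidigiveribimiv
3. e -> o, i -> u / B C0 _: no change
surface: legigidigiveribimiv

cell GRD=lu, CLASS=gu, VEL=lu, SUR=ib:
underlying: le-gigtigi-g-eb-mi
1. 0 -> i / C _ C: inserts after position(s) 5, 12: legigitigigebimi
2. k -> g, p -> b, s -> z, t -> d / V _ V: fires at position(s) 7: legigidigigebimi
3. e -> o, i -> u / B C0 _: no change
surface: legigidigigebimi

cell GRD=un, CLASS=gu, VEL=ra, SUR=ib:
underlying: le-gigtigi-ve-mo-mi
1. 0 -> i / C _ C: inserts after position(s) 5: legigitigivemomi
2. k -> g, p -> b, s -> z, t -> d / V _ V: fires at position(s) 7: legigidigivemomi
3. e -> o, i -> u / B C0 _: fires at position(s) 16: legigidigivemomu
surface: legigidigivemomu


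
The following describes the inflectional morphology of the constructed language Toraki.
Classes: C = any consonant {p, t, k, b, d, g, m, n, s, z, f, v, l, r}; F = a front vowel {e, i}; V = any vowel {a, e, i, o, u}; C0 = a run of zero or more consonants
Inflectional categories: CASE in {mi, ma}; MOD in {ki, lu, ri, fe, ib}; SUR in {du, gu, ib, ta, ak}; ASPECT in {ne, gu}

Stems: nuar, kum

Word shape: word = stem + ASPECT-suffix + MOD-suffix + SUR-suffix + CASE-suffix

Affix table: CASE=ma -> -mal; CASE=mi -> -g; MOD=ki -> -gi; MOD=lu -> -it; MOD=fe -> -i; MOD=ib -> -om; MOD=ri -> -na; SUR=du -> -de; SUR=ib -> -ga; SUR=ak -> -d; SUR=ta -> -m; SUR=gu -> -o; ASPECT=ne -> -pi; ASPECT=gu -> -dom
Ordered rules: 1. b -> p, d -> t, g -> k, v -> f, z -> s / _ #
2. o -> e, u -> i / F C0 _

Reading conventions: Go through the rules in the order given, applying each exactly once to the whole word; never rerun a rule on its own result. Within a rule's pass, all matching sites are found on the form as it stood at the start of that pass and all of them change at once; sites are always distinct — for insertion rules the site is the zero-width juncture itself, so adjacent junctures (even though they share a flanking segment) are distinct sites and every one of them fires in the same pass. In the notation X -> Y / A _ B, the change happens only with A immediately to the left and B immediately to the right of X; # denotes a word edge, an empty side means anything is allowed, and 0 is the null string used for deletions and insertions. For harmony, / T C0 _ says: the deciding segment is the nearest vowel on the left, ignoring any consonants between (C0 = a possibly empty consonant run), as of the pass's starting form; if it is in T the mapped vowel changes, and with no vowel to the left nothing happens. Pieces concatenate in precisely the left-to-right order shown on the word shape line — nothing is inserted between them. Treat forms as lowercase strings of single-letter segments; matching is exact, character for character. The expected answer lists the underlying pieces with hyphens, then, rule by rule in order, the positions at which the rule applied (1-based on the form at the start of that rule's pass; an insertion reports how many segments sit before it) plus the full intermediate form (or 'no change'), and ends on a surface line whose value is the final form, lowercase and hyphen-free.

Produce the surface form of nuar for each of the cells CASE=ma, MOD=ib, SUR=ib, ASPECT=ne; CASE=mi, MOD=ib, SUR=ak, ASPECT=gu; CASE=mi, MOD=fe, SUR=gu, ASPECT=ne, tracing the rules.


cell CASE=ma, MOD=ib, SUR=ib, ASPECT=ne:
underlying: nuar-pi-om-ga-mal
1. b -> p, d -> t, g -> k, v -> f, z -> s / _ #: no change
2. o -> e, u -> i / F C0 _: fires at position(s) 7: nuarpiemgamal
surface: nuarpiemgamal

cell CASE=mi, MOD=ib, SUR=ak, ASPECT=gu:
underlying: nuar-dom-om-d-g
1. b -> p, d -> t, g -> k, v -> f, z -> s / _ #: fires at position(s) 11: nuardomomdk
2. o -> e, u -> i / F C0 _: no change
surface: nuardomomdk

cell CASE=mi, MOD=fe, SUR=gu, ASPECT=ne:
underlying: nuar-pi-i-o-g
1. b -> p, d -> t, g -> k, v -> f, z -> s / _ #: fires at position(s) 9: nuarpiiok
2. o -> e, u -> i / F C0 _: fires at position(s) 8: nuarpiiek
surface: nuarpiiek


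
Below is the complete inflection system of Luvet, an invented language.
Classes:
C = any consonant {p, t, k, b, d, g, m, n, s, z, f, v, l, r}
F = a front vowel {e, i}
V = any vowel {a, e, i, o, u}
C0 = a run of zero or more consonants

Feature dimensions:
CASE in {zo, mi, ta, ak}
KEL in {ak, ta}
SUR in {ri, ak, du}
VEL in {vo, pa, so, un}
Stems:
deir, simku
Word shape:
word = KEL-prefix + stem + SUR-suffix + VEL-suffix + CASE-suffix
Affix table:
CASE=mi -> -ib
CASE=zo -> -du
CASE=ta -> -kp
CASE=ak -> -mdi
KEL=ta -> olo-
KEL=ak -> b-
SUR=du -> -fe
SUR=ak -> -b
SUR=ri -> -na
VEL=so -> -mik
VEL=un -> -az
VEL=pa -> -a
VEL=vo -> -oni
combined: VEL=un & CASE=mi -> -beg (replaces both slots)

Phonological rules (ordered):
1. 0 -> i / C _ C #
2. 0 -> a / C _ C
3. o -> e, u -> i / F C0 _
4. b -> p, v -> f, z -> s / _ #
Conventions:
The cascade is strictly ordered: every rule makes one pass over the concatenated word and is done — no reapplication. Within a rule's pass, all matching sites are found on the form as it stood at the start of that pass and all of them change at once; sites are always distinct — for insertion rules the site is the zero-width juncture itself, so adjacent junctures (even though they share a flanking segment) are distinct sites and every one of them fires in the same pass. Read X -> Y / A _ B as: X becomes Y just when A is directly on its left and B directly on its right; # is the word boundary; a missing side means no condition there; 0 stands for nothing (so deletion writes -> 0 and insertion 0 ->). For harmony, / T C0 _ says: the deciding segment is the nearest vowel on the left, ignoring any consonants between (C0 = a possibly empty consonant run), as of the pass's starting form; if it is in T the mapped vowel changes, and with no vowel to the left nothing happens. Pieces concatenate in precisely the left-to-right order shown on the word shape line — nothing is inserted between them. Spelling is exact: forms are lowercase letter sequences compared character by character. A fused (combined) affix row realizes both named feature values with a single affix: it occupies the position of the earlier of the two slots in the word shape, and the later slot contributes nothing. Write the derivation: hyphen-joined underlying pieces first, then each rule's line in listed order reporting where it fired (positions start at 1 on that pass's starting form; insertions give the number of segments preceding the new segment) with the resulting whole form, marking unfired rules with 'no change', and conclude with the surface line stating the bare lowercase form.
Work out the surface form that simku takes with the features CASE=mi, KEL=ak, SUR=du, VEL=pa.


underlying: b-simku-fe-a-ib
1. 0 -> i / C _ C #: no change
2. 0 -> a / C _ C: inserts after position(s) 1, 4: basimakufeaib
3. o -> e, u -> i / F C0 _: no change
4. b -> p, v -> f, z -> s / _ #: fires at position(s) 13: basimakufeaip
surface: basimakufeaip


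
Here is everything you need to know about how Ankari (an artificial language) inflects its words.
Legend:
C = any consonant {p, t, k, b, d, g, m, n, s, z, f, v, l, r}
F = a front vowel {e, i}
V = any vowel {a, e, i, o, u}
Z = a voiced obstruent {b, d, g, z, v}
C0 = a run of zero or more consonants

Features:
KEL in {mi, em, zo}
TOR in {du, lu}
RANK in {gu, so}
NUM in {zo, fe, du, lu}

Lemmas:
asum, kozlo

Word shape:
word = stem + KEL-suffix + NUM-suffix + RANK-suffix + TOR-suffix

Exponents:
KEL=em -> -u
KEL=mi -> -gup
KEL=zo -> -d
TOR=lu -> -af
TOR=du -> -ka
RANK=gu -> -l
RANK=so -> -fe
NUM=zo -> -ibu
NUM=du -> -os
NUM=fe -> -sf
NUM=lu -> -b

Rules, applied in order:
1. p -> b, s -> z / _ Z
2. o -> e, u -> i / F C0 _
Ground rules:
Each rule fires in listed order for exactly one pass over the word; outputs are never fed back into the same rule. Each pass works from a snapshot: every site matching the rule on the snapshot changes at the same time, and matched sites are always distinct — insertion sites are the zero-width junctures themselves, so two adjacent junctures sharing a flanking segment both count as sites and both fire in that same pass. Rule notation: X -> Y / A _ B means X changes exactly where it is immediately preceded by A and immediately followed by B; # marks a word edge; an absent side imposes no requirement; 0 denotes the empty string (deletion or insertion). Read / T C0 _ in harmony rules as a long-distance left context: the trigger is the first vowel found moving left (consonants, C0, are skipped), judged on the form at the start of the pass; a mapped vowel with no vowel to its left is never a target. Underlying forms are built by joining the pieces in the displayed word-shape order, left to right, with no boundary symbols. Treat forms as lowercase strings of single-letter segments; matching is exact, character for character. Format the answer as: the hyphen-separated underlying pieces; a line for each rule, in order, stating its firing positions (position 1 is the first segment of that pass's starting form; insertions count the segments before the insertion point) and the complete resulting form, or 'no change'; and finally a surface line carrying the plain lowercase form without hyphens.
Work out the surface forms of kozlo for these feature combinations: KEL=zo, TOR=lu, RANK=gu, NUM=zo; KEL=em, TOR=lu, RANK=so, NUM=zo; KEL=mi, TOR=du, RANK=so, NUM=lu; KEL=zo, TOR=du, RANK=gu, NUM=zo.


cell KEL=zo, TOR=lu, RANK=gu, NUM=zo:
underlying: kozlo-d-ibu-l-af
1. p -> b, s -> z / _ Z: no change
2. o -> e, u -> i / F C0 _: fires at position(s) 9: kozlodibilaf
surface: kozlodibilaf

cell KEL=em, TOR=lu, RANK=so, NUM=zo:
underlying: kozlo-u-ibu-fe-af
1. p -> b, s -> z / _ Z: no change
2. o -> e, u -> i / F C0 _: fires at position(s) 9: kozlouibifeaf
surface: kozlouibifeaf

cell KEL=mi, TOR=du, RANK=so, NUM=lu:
underlying: kozlo-gup-b-fe-ka
1. p -> b, s -> z / _ Z: fires at position(s) 8: kozlogubbfeka
2. o -> e, u -> i / F C0 _: no change
surface: kozlogubbfeka

cell KEL=zo, TOR=du, RANK=gu, NUM=zo:
underlying: kozlo-d-ibu-l-ka
1. p -> b, s -> z / _ Z: no change
2. o -> e, u -> i / F C0 _: fires at position(s) 9: kozlodibilka
surface: kozlodibilka


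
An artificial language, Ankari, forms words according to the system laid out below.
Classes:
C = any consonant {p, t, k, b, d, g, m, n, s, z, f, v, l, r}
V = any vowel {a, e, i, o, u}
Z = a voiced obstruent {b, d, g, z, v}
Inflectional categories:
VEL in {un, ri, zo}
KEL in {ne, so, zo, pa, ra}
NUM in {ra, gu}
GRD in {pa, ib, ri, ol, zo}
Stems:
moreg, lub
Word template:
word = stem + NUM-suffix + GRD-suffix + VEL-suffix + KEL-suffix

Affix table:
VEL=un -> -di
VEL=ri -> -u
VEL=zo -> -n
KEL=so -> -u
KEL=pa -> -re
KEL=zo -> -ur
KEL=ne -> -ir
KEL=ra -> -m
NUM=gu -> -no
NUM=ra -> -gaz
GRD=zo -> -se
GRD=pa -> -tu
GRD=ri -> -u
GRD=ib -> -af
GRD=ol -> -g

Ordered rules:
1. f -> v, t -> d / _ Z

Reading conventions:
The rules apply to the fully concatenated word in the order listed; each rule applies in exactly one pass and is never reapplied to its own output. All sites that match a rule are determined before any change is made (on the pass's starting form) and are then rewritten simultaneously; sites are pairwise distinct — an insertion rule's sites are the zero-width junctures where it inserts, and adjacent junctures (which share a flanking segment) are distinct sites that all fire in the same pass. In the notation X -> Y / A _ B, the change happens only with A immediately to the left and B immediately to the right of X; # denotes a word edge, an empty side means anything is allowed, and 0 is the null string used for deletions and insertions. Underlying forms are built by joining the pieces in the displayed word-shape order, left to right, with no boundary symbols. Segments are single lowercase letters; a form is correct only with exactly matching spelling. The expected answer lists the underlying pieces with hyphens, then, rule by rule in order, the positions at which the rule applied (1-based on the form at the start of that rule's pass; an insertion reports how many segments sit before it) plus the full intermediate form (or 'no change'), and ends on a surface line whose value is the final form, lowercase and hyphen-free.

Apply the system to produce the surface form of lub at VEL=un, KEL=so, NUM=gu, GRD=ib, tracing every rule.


underlying: lub-no-af-di-u
1. f -> v, t -> d / _ Z: fires at position(s) 7: lubnoavdiu
surface: lubnoavdiu


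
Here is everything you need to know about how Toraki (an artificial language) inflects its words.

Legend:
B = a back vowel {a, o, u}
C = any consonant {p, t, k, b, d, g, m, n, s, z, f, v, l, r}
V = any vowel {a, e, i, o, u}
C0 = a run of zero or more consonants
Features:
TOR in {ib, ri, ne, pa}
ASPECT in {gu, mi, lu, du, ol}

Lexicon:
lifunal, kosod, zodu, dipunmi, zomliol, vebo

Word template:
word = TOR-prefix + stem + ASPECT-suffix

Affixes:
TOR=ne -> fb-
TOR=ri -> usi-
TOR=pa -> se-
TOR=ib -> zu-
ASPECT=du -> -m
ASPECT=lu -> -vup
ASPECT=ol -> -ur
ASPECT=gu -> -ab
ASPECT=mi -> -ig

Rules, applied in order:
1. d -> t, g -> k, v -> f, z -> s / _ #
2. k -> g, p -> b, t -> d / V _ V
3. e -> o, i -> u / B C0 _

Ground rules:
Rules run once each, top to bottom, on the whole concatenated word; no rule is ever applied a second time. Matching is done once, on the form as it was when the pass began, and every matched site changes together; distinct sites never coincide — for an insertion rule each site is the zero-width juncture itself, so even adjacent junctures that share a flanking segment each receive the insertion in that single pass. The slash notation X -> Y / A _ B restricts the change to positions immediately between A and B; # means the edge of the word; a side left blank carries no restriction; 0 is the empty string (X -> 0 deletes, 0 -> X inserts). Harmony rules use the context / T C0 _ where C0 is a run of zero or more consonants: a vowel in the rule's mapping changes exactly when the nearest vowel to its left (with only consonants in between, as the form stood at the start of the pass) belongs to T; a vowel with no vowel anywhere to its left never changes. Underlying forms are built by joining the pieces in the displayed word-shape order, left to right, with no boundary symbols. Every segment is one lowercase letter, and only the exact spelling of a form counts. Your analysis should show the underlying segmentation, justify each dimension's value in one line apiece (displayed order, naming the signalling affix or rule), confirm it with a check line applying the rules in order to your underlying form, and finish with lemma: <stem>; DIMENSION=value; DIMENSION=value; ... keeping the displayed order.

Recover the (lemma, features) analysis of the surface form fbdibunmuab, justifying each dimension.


underlying: fb-dipunmi-ab
TOR=ne - signalled by the affix fb-
ASPECT=gu - signalled by the affix -ab
check: fbdipunmiab -> fbdipunmiab -> fbdibunmiab -> fbdibunmuab
lemma: dipunmi; TOR=ne; ASPECT=gu


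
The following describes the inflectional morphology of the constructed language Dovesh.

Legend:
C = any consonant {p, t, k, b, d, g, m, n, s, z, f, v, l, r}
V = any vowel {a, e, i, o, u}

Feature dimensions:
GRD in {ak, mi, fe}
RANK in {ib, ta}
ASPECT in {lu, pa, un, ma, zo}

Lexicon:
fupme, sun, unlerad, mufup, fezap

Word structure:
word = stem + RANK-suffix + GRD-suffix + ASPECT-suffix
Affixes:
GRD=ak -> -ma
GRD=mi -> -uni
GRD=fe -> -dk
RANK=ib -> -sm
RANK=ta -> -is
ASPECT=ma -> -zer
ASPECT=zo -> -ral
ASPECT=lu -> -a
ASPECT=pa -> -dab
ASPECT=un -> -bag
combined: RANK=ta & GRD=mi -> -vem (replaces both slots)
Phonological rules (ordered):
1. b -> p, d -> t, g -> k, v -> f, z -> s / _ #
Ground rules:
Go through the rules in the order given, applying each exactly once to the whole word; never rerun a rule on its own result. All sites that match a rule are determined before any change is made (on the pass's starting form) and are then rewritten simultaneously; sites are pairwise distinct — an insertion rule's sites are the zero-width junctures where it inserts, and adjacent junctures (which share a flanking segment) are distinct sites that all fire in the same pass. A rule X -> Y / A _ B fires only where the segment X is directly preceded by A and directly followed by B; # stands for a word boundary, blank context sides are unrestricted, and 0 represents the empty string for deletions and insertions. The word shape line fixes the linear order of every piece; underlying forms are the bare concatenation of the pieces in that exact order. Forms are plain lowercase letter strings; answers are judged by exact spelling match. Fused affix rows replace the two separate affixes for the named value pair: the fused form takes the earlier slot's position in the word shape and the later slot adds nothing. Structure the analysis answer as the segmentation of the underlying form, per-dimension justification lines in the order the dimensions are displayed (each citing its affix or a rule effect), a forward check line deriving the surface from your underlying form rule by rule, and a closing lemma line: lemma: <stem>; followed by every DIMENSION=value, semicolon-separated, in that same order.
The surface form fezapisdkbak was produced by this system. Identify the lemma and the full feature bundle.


underlying: fezap-is-dk-bag
GRD=fe - signalled by the affix -dk
RANK=ta - signalled by the affix -is
ASPECT=un - signalled by the affix -bag
check: fezapisdkbag -> fezapisdkbak
lemma: fezap; GRD=fe; RANK=ta; ASPECT=un


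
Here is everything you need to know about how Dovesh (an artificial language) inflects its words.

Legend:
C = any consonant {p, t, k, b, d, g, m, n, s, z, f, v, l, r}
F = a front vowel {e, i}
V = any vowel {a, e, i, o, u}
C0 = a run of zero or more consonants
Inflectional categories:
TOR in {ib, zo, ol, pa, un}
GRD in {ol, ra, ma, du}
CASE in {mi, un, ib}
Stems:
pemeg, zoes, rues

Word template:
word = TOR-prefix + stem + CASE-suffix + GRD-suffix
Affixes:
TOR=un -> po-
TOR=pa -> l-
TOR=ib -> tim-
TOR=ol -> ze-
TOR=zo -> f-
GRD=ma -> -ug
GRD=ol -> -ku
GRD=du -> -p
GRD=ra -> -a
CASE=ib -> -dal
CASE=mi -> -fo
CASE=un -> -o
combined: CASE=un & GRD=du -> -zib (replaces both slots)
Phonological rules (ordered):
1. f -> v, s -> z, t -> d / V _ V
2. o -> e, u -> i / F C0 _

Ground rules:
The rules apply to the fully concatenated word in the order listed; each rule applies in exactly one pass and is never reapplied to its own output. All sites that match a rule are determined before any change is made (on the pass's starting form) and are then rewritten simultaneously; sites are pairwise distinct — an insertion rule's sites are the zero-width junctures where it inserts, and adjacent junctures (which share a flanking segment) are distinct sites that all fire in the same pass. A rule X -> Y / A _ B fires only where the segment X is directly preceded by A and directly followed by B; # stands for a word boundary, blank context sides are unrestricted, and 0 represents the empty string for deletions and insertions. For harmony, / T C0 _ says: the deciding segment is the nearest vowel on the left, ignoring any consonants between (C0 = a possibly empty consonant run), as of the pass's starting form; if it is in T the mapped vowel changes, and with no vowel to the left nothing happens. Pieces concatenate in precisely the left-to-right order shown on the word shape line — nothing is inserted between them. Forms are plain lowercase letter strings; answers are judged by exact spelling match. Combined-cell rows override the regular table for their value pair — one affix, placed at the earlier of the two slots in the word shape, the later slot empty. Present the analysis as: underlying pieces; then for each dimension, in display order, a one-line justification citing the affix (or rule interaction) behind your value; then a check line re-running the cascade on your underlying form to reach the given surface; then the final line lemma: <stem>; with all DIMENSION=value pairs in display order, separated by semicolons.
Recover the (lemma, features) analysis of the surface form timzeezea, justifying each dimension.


underlying: tim-zoes-o-a
TOR=ib - signalled by the affix tim-
GRD=ra - signalled by the affix -a
CASE=un - signalled by the affix -o
check: timzoesoa -> timzoezoa -> timzeezea
lemma: zoes; TOR=ib; GRD=ra; CASE=un
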